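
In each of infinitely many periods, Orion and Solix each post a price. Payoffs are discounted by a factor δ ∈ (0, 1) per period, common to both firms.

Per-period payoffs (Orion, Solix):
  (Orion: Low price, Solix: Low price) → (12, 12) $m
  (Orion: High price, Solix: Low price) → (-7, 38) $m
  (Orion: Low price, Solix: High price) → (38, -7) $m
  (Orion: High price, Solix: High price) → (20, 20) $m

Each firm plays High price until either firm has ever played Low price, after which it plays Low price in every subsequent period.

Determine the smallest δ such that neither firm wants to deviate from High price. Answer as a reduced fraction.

9/13

Under grim trigger the critical discount factor is (T−C)/(T−P) with T = 38, C = 20, P = 12.
δ* = (38−20)/(38−12) = 18/26 = 9/13.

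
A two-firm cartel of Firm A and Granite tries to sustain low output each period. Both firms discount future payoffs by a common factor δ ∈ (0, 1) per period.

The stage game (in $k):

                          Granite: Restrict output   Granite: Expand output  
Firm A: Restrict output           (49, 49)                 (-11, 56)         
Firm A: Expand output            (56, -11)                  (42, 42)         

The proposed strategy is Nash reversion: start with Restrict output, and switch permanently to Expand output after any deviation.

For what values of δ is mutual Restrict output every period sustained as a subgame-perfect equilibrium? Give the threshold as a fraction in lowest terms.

1/2

One-period gain from deviating is 56 − 49 = 7. The loss is 49 − 42 = 7 in every subsequent period, with present value 7·δ/(1−δ).
Deviation is unprofitable when 7·δ/(1−δ) ≥ 7, i.e. δ/(1−δ) ≥ 1.
Equivalently δ ≥ 7/(7+7) = 1/2.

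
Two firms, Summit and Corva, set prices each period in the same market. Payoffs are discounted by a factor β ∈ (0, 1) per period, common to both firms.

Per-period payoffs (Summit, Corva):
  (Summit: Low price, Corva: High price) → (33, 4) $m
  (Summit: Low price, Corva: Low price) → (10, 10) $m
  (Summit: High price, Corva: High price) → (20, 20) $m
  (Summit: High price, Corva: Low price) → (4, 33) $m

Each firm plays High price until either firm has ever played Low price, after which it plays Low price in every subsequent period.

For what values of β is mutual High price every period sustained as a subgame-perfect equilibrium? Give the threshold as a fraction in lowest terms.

Under grim trigger the critical discount factor is (T−C)/(T−P) with T = 33, C = 20, P = 10.
β* = (33−20)/(33−10) = 13/23.

13/23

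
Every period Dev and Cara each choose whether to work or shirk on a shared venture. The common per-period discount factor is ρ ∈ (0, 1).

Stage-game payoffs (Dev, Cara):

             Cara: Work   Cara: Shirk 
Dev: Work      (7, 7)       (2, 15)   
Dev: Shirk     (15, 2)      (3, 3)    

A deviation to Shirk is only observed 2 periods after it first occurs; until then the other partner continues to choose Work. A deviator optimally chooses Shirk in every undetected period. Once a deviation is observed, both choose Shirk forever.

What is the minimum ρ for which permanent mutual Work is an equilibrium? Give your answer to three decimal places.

0.816

Deviating for the 2 undetected periods gains 15−7 = 8 per period over cooperation, then loses 7−3 = 4 per period forever once punishment starts.
Gain: 8(1 + ρ + … + ρ^1); loss: 4·ρ^2/(1−ρ).
No profitable deviation ⇔ 8(1−ρ^2) ≤ 4·ρ^2, i.e. ρ^2 ≥ 8/(8+4) = 2/3.
Hence ρ ≥ (2/3)^(1/2) ≈ 0.816.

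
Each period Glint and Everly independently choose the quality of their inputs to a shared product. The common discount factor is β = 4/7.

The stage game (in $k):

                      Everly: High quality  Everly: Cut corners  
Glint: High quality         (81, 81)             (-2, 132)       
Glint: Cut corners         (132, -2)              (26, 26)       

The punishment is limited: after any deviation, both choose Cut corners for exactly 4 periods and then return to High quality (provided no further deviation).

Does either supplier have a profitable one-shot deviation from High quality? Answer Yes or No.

No

A one-shot deviation gives 132 now, then 26 for 4 periods, then back to 81.
Gain from deviating: (132−81) today; loss: (81−26) in each of the next 4 periods.
No-deviation condition: (81−26)(β+…+β^4) ≥ 132−81, i.e. β+…+β^4 ≥ 51/55.
At β = 4/7: β+…+β^4 = 1.1912 ≥ 0.9273.
So cooperation is sustainable.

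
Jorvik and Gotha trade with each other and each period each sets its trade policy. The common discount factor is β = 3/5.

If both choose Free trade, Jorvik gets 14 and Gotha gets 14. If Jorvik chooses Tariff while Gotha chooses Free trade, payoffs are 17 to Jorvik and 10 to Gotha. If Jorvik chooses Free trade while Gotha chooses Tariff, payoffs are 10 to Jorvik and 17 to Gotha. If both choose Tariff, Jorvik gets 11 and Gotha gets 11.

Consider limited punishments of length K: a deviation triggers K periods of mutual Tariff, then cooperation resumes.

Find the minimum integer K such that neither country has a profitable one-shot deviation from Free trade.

No profitable deviation requires (14−11)(β+…+β^K) ≥ 17−14, i.e. β+…+β^K ≥ 1 ≈ 1.0000.
With β = 3/5, the partial sums are K=1: 0.6000, K=2: 0.9600, K=3: 1.1760.
K = 3 is the first length at which the sum reaches 1.0000.

3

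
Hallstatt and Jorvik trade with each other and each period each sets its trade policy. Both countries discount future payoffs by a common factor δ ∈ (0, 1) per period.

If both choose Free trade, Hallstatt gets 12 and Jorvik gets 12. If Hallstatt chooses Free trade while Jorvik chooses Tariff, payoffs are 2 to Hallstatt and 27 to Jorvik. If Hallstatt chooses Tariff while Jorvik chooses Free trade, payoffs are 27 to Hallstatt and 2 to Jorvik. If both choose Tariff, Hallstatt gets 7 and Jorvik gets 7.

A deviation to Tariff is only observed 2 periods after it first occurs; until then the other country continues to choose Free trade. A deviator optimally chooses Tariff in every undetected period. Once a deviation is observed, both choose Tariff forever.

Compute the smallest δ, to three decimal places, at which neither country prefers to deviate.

Deviating for the 2 undetected periods gains 27−12 = 15 per period over cooperation, then loses 12−7 = 5 per period forever once punishment starts.
Gain: 15(1 + δ + … + δ^1); loss: 5·δ^2/(1−δ).
No profitable deviation ⇔ 15(1−δ^2) ≤ 5·δ^2, i.e. δ^2 ≥ 15/(15+5) = 3/4.
Hence δ ≥ (3/4)^(1/2) ≈ 0.866.

0.866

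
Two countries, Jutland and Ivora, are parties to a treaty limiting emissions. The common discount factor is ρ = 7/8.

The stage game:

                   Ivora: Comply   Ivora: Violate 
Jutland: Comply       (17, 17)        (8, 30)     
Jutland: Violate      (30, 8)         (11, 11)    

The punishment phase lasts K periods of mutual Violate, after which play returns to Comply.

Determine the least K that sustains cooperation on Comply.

IC: ρ(1−ρ^K)/(1−ρ) ≥ (30−17)/(17−11) = 13/6.
With ρ = 7/8: need 1 − ρ^K ≥ 13/6·(1−7/8)/(7/8), i.e. ρ^K ≤ 0.6905.
Since (7/8)^2 = 0.7656 and (7/8)^3 = 0.6699, the smallest such K is 3.

3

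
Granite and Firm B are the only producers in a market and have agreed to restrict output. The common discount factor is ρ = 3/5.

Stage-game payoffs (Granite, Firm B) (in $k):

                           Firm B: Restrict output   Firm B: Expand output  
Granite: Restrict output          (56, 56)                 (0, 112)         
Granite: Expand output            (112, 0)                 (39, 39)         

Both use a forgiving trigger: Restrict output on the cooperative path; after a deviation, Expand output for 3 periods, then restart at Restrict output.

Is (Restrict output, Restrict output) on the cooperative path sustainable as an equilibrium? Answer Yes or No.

No

IC: ρ+…+ρ^3 ≥ (112−56)/(56−39) = 56/17.
At ρ = 3/5: partial sum = 1.1760 < 3.2941. Cooperation not sustainable.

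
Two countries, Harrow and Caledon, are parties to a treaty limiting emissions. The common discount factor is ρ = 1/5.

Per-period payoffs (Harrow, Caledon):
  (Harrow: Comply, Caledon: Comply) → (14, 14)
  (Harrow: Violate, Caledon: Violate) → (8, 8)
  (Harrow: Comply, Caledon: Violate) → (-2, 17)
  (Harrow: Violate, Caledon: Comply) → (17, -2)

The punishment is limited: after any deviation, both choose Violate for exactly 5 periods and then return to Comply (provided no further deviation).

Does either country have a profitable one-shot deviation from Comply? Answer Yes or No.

Comparing payoff streams over the 6 periods until play realigns: cooperate → 14(1+ρ+…+ρ^5); deviate → 17 + 8(ρ+…+ρ^5).
Cooperation is sustained iff (14−8)(ρ+…+ρ^5) ≥ 17−14.
ρ+…+ρ^5 = 1/5·(1−(1/5)^5)/(1−1/5) = 0.2499, and (17−14)/(14−8) = 0.5000.
0.2499 < 0.5000, so cooperation is not sustainable.

Yes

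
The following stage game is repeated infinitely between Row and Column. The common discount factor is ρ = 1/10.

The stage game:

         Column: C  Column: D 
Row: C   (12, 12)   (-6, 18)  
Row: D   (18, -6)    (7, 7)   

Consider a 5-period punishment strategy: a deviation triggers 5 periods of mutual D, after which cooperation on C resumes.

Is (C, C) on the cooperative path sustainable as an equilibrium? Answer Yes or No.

No

IC: ρ+…+ρ^5 ≥ (18−12)/(12−7) = 6/5.
At ρ = 1/10: partial sum = 0.1111 < 1.2000. Cooperation not sustainable.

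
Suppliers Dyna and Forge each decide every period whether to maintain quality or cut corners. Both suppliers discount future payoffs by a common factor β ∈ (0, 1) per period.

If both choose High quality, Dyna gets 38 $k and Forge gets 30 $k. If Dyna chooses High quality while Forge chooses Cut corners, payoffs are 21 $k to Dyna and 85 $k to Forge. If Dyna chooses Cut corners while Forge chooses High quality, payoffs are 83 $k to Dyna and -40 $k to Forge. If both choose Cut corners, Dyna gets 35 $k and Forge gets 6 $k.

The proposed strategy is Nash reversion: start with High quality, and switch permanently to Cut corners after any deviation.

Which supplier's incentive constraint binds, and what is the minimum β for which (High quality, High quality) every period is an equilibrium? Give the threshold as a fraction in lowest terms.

For Dyna: deviation gain 83−38 = 45, per-period punishment loss 38−35 = 3. IC gives β ≥ 45/48 = 15/16.
For Forge: gain 55, loss 24 per period, so β ≥ 55/79.
The tighter constraint is Dyna's, so cooperation needs β ≥ 15/16.

Dyna; β ≥ 15/16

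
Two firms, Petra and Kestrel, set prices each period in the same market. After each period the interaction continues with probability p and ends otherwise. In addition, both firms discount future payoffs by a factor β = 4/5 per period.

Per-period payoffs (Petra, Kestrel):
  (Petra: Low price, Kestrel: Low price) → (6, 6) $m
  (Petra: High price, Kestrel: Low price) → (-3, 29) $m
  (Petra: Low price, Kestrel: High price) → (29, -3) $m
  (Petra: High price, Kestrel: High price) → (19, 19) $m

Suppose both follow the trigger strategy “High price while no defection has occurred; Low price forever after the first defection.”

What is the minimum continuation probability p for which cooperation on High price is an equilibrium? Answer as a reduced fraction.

With continuation probability p and discount β, the effective per-period discount factor is βp.
Grim-trigger IC: βp ≥ (29−19)/(29−6) = 10/23.
So p ≥ (10/23)/(4/5) = 25/46.

25/46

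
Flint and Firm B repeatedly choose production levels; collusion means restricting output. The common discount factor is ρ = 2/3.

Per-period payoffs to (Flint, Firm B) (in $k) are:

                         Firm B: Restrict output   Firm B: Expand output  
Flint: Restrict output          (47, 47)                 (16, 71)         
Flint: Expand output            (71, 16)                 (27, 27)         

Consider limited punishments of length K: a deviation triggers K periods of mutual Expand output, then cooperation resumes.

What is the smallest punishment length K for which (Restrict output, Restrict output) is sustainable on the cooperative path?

3

IC: ρ(1−ρ^K)/(1−ρ) ≥ (71−47)/(47−27) = 6/5.
With ρ = 2/3: need 1 − ρ^K ≥ 6/5·(1−2/3)/(2/3), i.e. ρ^K ≤ 0.4000.
Since (2/3)^2 = 0.4444 and (2/3)^3 = 0.2963, the smallest such K is 3.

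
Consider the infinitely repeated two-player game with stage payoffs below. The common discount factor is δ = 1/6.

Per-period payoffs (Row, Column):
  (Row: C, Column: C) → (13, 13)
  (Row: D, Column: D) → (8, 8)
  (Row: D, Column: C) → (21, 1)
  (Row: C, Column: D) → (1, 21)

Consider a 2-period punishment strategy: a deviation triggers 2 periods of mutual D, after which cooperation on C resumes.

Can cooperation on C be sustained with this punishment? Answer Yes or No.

No

A one-shot deviation gives 21 now, then 8 for 2 periods, then back to 13.
Gain from deviating: (21−13) today; loss: (13−8) in each of the next 2 periods.
No-deviation condition: (13−8)(δ+…+δ^2) ≥ 21−13, i.e. δ+…+δ^2 ≥ 8/5.
At δ = 1/6: δ+…+δ^2 = 0.1944 < 1.6000.
So cooperation is not sustainable.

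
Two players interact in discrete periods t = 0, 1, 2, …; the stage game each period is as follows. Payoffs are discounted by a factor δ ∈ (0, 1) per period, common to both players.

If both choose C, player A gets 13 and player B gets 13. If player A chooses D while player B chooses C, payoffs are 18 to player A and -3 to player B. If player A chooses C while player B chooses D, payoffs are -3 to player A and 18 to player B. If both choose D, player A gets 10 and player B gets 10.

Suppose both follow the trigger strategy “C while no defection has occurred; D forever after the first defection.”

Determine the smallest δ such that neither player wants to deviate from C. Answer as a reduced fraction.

5/8

Under grim trigger the critical discount factor is (T−C)/(T−P) with T = 18, C = 13, P = 10.
δ* = (18−13)/(18−10) = 5/8.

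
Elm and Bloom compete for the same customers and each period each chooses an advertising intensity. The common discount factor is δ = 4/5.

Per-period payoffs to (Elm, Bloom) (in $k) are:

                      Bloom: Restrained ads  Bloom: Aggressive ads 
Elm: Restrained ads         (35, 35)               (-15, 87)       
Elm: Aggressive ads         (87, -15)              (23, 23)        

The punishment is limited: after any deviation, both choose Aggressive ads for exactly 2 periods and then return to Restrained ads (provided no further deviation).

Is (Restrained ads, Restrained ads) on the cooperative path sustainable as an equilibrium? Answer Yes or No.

A one-shot deviation gives 87 now, then 23 for 2 periods, then back to 35.
Gain from deviating: (87−35) today; loss: (35−23) in each of the next 2 periods.
No-deviation condition: (35−23)(δ+…+δ^2) ≥ 87−35, i.e. δ+…+δ^2 ≥ 13/3.
At δ = 4/5: δ+…+δ^2 = 1.4400 < 4.3333.
So cooperation is not sustainable.

No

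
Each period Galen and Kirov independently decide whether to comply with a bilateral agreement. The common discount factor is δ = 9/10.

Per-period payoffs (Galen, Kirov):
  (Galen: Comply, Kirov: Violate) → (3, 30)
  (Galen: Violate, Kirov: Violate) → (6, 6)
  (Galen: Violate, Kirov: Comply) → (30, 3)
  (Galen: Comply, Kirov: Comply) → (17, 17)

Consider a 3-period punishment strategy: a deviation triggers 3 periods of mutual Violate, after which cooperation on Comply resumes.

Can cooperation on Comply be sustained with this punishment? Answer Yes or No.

IC: δ+…+δ^3 ≥ (30−17)/(17−6) = 13/11.
At δ = 9/10: partial sum = 2.4390 ≥ 1.1818. Cooperation sustainable.

Yes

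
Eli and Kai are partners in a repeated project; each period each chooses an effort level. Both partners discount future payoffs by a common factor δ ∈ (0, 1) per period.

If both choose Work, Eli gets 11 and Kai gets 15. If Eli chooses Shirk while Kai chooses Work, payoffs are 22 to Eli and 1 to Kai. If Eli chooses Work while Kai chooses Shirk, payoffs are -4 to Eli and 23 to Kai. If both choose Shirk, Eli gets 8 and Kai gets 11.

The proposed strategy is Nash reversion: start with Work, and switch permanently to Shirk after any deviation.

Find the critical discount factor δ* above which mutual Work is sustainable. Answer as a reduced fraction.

11/14

Eli: cooperation gives 11 each period; deviation gives 22 once then 8 forever.
  11/(1−δ) ≥ 22 + 8δ/(1−δ) ⇒ δ ≥ 11/14.
Kai: cooperation gives 15 each period; deviation gives 23 once then 11 forever.
  δ ≥ 8/12 = 2/3.
Both must hold, so the binding constraint is Eli's: δ ≥ 11/14.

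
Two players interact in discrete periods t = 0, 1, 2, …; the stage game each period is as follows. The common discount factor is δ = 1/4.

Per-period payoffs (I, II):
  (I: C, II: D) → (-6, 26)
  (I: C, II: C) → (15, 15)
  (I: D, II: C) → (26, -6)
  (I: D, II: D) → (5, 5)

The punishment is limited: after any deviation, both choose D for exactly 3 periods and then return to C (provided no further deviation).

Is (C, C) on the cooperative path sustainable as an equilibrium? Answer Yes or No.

No

A one-shot deviation gives 26 now, then 5 for 3 periods, then back to 15.
Gain from deviating: (26−15) today; loss: (15−5) in each of the next 3 periods.
No-deviation condition: (15−5)(δ+…+δ^3) ≥ 26−15, i.e. δ+…+δ^3 ≥ 11/10.
At δ = 1/4: δ+…+δ^3 = 0.3281 < 1.1000.
So cooperation is not sustainable.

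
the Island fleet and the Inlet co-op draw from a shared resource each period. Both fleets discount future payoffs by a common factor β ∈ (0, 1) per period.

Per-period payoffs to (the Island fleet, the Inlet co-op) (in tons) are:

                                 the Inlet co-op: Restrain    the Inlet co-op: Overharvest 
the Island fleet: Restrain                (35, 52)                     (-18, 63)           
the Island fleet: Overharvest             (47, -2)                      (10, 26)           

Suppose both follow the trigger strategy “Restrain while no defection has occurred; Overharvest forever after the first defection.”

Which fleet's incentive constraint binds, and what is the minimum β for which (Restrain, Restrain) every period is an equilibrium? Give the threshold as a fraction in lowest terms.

the Island fleet; β ≥ 12/37

For the Island fleet: deviation gain 47−35 = 12, per-period punishment loss 35−10 = 25. IC gives β ≥ 12/37.
For the Inlet co-op: gain 11, loss 26 per period, so β ≥ 11/37.
The tighter constraint is the Island fleet's, so cooperation needs β ≥ 12/37.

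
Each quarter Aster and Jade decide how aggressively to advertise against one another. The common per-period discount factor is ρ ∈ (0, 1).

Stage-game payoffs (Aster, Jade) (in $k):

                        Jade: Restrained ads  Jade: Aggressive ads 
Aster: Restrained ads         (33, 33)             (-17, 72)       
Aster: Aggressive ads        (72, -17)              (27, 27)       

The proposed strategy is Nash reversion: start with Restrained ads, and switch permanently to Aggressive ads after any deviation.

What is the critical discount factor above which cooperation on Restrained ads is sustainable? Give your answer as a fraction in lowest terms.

13/15

One-period gain from deviating is 72 − 33 = 39. The loss is 33 − 27 = 6 in every subsequent period, with present value 6·ρ/(1−ρ).
Deviation is unprofitable when 6·ρ/(1−ρ) ≥ 39, i.e. ρ/(1−ρ) ≥ 13/2.
Equivalently ρ ≥ 39/(39+6) = 13/15.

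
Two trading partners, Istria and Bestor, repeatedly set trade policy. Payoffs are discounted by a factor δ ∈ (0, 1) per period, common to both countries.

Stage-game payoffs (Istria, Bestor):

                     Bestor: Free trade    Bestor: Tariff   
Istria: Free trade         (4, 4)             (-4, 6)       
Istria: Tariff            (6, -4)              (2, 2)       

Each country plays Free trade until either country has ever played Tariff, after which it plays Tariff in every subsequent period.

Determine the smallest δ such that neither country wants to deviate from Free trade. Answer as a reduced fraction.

Cooperation forever yields 4 each period: 4/(1−δ).
Deviating yields 6 once, then 2 forever: 6 + 2δ/(1−δ).
No profitable deviation requires 4/(1−δ) ≥ 6 + 2δ/(1−δ).
Multiplying by (1−δ): 4 ≥ 6(1−δ) + 2δ = 6 − 4δ.
So 4δ ≥ 2, i.e. δ ≥ 2/4 = 1/2.

1/2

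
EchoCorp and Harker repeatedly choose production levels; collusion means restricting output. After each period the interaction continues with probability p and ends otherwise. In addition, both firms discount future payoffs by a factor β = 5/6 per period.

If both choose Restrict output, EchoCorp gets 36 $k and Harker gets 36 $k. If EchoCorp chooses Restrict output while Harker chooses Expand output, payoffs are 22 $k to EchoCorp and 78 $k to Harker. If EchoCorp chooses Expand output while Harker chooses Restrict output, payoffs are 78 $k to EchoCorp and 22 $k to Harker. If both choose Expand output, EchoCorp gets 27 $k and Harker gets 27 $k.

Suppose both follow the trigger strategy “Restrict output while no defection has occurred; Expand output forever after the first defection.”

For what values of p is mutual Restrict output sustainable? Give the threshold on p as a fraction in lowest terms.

Expected continuation weight on next period's payoff is β·p = 5/6·p, which plays the role of the discount factor.
Cooperation requires 5/6·p ≥ (78−36)/(78−27) = 14/17, hence p ≥ 84/85.

84/85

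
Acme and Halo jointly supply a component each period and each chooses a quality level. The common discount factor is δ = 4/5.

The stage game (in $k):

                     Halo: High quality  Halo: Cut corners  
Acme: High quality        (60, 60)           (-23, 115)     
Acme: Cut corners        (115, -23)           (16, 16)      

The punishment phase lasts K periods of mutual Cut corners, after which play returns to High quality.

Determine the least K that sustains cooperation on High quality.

2

IC: δ(1−δ^K)/(1−δ) ≥ (115−60)/(60−16) = 5/4.
With δ = 4/5: need 1 − δ^K ≥ 5/4·(1−4/5)/(4/5), i.e. δ^K ≤ 0.6875.
Since (4/5)^1 = 0.8000 and (4/5)^2 = 0.6400, the smallest such K is 2.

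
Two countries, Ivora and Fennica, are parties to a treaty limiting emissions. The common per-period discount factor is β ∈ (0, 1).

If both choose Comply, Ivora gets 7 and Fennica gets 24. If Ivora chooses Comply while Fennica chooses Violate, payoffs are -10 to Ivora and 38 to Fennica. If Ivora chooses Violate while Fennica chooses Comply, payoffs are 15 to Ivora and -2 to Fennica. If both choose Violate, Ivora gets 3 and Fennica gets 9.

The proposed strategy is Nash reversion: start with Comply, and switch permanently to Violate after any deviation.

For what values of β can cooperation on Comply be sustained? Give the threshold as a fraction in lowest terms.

2/3

For Ivora: deviation gain 15−7 = 8, per-period punishment loss 7−3 = 4. IC gives β ≥ 8/12 = 2/3.
For Fennica: gain 14, loss 15 per period, so β ≥ 14/29.
The tighter constraint is Ivora's, so cooperation needs β ≥ 2/3.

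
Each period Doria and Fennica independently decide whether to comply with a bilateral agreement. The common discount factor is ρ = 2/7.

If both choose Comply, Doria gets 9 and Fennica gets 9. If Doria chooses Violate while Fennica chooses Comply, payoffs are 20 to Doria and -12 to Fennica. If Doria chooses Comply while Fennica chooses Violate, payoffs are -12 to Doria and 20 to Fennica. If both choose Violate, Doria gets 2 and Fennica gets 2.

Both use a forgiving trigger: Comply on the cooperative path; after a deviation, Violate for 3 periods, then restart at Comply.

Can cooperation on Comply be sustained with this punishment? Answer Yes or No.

A one-shot deviation gives 20 now, then 2 for 3 periods, then back to 9.
Gain from deviating: (20−9) today; loss: (9−2) in each of the next 3 periods.
No-deviation condition: (9−2)(ρ+…+ρ^3) ≥ 20−9, i.e. ρ+…+ρ^3 ≥ 11/7.
At ρ = 2/7: ρ+…+ρ^3 = 0.3907 < 1.5714.
So cooperation is not sustainable.

No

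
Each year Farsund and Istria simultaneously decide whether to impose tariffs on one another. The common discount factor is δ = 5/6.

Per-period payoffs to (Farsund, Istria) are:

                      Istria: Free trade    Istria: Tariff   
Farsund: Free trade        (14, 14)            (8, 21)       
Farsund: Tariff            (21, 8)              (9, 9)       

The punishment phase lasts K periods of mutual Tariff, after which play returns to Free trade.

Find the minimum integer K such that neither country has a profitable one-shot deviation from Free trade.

No profitable deviation requires (14−9)(δ+…+δ^K) ≥ 21−14, i.e. δ+…+δ^K ≥ 7/5 ≈ 1.4000.
With δ = 5/6, the partial sums are K=1: 0.8333, K=2: 1.5278.
K = 2 is the first length at which the sum reaches 1.4000.

2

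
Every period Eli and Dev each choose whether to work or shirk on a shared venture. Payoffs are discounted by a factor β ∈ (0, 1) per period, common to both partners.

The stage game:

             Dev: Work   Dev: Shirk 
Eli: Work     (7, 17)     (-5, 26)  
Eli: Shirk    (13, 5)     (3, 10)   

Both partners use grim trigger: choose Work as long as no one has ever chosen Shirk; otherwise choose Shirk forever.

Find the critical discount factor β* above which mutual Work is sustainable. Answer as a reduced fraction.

3/5

Eli: cooperation gives 7 each period; deviation gives 13 once then 3 forever.
  7/(1−β) ≥ 13 + 3β/(1−β) ⇒ β ≥ 6/10 = 3/5.
Dev: cooperation gives 17 each period; deviation gives 26 once then 10 forever.
  β ≥ 9/16.
Both must hold, so the binding constraint is Eli's: β ≥ 3/5.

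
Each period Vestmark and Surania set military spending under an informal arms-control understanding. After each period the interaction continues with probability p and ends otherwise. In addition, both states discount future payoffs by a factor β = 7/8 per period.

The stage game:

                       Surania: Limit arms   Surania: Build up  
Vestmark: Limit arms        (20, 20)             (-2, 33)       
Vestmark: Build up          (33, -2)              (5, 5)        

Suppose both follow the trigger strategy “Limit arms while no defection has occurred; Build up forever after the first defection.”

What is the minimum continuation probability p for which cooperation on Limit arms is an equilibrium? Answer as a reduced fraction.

26/49

With continuation probability p and discount β, the effective per-period discount factor is βp.
Grim-trigger IC: βp ≥ (33−20)/(33−5) = 13/28.
So p ≥ (13/28)/(7/8) = 26/49.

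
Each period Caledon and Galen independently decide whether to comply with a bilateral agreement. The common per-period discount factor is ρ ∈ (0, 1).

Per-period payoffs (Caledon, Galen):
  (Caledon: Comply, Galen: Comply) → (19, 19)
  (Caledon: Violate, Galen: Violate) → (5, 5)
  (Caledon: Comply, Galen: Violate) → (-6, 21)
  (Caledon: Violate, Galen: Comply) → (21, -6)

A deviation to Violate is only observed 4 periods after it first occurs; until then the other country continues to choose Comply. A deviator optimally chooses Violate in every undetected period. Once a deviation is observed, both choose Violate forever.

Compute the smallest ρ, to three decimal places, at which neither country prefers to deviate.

The best deviation is to choose Violate for all 4 undetected periods, earning 21 each, then 5 forever once detected.
Deviation value: 21(1−ρ^4)/(1−ρ) + 5ρ^4/(1−ρ); cooperation value: 19/(1−ρ).
IC: 19 ≥ 21(1−ρ^4) + 5ρ^4 = 21 − 16ρ^4.
So ρ^4 ≥ 2/16 = 1/8, giving ρ ≥ (1/8)^(1/4) ≈ 0.595.

0.595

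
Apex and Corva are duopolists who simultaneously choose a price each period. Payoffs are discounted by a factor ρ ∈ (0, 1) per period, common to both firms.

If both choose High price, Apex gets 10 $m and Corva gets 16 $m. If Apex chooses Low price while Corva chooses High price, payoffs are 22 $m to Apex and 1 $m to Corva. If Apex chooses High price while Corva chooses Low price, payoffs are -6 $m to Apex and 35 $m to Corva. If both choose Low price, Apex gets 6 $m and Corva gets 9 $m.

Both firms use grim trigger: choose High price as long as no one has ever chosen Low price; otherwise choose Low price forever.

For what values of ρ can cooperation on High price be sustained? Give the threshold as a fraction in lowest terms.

3/4

Apex's threshold: (22−10)/(22−6) = 3/4.
Corva's threshold: (35−16)/(35−9) = 19/26.
3/4 > 19/26, so Apex binds and ρ* = 3/4.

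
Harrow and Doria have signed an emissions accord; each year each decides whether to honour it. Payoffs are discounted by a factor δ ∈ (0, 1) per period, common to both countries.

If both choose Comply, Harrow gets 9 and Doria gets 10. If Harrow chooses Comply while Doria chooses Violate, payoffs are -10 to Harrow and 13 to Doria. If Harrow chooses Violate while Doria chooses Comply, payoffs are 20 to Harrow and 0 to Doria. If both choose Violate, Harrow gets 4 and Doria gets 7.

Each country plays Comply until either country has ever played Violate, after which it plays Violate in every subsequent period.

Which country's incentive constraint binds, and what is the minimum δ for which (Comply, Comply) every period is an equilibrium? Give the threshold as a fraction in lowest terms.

Harrow: cooperation gives 9 each period; deviation gives 20 once then 4 forever.
  9/(1−δ) ≥ 20 + 4δ/(1−δ) ⇒ δ ≥ 11/16.
Doria: cooperation gives 10 each period; deviation gives 13 once then 7 forever.
  δ ≥ 3/6 = 1/2.
Both must hold, so the binding constraint is Harrow's: δ ≥ 11/16.

Harrow; δ ≥ 11/16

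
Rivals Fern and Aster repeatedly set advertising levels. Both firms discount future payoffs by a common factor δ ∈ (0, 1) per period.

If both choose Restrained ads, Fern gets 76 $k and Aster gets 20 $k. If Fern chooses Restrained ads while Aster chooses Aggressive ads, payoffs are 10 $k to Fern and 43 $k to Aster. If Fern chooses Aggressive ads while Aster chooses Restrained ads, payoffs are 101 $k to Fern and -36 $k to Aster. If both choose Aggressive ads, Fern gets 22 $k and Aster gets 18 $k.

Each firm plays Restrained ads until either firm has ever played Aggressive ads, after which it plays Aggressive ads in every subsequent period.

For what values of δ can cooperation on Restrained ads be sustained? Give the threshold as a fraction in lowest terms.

23/25

For Fern: deviation gain 101−76 = 25, per-period punishment loss 76−22 = 54. IC gives δ ≥ 25/79.
For Aster: gain 23, loss 2 per period, so δ ≥ 23/25.
The tighter constraint is Aster's, so cooperation needs δ ≥ 23/25.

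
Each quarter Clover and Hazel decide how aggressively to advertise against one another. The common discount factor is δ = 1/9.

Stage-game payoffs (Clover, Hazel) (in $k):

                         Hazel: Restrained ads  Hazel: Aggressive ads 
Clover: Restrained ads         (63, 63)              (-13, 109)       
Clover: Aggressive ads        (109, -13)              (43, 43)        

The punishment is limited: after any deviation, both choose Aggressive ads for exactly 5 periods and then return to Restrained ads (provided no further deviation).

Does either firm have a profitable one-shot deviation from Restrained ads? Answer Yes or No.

Comparing payoff streams over the 6 periods until play realigns: cooperate → 63(1+δ+…+δ^5); deviate → 109 + 43(δ+…+δ^5).
Cooperation is sustained iff (63−43)(δ+…+δ^5) ≥ 109−63.
δ+…+δ^5 = 1/9·(1−(1/9)^5)/(1−1/9) = 0.1250, and (109−63)/(63−43) = 2.3000.
0.1250 < 2.3000, so cooperation is not sustainable.

Yes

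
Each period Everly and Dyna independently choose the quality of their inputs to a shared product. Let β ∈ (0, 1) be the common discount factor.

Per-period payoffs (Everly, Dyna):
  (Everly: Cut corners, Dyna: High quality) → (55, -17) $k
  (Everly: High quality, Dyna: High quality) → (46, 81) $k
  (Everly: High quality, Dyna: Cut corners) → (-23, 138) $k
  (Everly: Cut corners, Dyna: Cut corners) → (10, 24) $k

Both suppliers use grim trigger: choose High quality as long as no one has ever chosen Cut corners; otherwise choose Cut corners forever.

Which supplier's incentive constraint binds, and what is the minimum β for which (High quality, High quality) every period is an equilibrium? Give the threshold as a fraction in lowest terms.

Dyna; β ≥ 1/2

Everly: cooperation gives 46 each period; deviation gives 55 once then 10 forever.
  46/(1−β) ≥ 55 + 10β/(1−β) ⇒ β ≥ 9/45 = 1/5.
Dyna: cooperation gives 81 each period; deviation gives 138 once then 24 forever.
  β ≥ 57/114 = 1/2.
Both must hold, so the binding constraint is Dyna's: β ≥ 1/2.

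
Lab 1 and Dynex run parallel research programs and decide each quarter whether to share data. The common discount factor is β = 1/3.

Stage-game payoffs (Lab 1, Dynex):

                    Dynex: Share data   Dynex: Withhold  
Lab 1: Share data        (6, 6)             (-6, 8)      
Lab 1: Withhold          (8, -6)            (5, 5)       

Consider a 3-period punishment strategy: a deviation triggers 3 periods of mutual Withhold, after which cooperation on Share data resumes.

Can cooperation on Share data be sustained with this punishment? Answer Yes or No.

No

A one-shot deviation gives 8 now, then 5 for 3 periods, then back to 6.
Gain from deviating: (8−6) today; loss: (6−5) in each of the next 3 periods.
No-deviation condition: (6−5)(β+…+β^3) ≥ 8−6, i.e. β+…+β^3 ≥ 2.
At β = 1/3: β+…+β^3 = 0.4815 < 2.0000.
So cooperation is not sustainable.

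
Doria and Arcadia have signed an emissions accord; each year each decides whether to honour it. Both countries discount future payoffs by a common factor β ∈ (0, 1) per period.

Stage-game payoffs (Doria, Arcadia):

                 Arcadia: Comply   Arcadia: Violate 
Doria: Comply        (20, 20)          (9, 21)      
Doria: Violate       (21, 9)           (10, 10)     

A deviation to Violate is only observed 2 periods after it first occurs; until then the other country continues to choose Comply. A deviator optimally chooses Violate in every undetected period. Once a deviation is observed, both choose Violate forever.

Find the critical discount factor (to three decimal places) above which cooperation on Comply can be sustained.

Deviating for the 2 undetected periods gains 21−20 = 1 per period over cooperation, then loses 20−10 = 10 per period forever once punishment starts.
Gain: 1(1 + β + … + β^1); loss: 10·β^2/(1−β).
No profitable deviation ⇔ 1(1−β^2) ≤ 10·β^2, i.e. β^2 ≥ 1/(1+10) = 1/11.
Hence β ≥ (1/11)^(1/2) ≈ 0.302.

0.302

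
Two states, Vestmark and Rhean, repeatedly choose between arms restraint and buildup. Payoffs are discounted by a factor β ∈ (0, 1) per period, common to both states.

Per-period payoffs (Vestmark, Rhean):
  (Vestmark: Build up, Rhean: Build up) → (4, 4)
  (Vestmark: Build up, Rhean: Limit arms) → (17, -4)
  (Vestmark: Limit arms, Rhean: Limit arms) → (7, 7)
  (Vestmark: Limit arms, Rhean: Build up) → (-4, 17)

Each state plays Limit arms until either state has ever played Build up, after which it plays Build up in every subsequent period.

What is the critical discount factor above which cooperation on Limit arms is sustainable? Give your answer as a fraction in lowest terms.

10/13

Under grim trigger the critical discount factor is (T−C)/(T−P) with T = 17, C = 7, P = 4.
β* = (17−7)/(17−4) = 10/13.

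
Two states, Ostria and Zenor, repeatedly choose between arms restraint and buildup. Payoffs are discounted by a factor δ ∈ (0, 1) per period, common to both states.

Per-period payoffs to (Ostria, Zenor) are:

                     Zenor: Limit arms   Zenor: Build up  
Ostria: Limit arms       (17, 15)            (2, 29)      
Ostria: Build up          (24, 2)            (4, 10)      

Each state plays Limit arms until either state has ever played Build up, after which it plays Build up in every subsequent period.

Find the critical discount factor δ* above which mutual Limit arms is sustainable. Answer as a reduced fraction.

Ostria's threshold: (24−17)/(24−4) = 7/20.
Zenor's threshold: (29−15)/(29−10) = 14/19.
7/20 < 14/19, so Zenor binds and δ* = 14/19.

14/19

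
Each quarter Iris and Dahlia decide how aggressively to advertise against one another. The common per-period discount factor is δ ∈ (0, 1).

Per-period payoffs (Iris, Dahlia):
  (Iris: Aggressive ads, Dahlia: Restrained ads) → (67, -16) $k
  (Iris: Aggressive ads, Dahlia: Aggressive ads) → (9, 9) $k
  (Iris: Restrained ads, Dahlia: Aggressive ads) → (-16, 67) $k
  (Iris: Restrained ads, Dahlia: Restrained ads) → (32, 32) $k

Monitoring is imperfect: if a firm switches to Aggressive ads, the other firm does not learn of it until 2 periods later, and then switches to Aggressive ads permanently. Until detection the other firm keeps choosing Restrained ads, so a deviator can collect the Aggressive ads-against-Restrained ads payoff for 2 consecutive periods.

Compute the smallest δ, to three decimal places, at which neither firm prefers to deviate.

A deviator earns 67 for 2 periods, then 9 forever; cooperating earns 32 forever. Multiplying the IC by (1−δ):
32 ≥ 67(1−δ^2) + 9δ^2, so 58·δ^2 ≥ 35 and δ^2 ≥ 35/58.
δ ≥ (35/58)^(1/2) ≈ 0.777.

0.777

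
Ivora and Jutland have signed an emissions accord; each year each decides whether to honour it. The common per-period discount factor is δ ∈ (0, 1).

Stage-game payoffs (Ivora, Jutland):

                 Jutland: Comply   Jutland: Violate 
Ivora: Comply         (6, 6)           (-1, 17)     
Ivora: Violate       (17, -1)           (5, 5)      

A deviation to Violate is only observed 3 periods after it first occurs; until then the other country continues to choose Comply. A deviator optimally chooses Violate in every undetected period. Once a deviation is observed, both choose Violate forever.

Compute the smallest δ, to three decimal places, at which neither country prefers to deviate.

A deviator earns 17 for 3 periods, then 5 forever; cooperating earns 6 forever. Multiplying the IC by (1−δ):
6 ≥ 17(1−δ^3) + 5δ^3, so 12·δ^3 ≥ 11 and δ^3 ≥ 11/12.
δ ≥ (11/12)^(1/3) ≈ 0.971.

0.971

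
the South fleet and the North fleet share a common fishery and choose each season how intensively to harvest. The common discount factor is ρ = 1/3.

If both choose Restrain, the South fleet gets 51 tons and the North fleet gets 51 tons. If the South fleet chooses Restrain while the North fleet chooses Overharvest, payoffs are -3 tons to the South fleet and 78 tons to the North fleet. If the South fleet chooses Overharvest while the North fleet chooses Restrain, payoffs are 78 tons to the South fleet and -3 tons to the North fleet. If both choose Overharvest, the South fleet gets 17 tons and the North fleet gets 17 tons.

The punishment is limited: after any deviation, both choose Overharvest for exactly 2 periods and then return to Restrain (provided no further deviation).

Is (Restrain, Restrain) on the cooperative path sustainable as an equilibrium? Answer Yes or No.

No

IC: ρ+…+ρ^2 ≥ (78−51)/(51−17) = 27/34.
At ρ = 1/3: partial sum = 0.4444 < 0.7941. Cooperation not sustainable.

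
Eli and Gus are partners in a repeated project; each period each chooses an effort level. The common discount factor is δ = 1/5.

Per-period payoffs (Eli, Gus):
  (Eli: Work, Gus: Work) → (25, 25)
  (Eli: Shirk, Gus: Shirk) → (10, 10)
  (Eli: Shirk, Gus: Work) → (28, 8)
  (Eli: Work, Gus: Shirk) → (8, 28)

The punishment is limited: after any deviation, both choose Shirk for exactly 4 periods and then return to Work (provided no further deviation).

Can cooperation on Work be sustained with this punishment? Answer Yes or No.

Yes

IC: δ+…+δ^4 ≥ (28−25)/(25−10) = 1/5.
At δ = 1/5: partial sum = 0.2496 ≥ 0.2000. Cooperation sustainable.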